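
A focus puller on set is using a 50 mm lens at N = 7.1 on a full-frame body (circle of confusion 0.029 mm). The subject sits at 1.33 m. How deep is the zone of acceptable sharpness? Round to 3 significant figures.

Hyperfocal distance H = f²/(N·c) + f = 50²/(7.1 × 0.029) + 50 = 2500/0.2059 + 50 ≈ 12191.8 mm ≈ 12.19 m.
Near limit Dn = s·(H − f)/(H + s − 2f) = 1330 × (12191.8 − 50) / (12191.8 + 1330 − 2 × 50) = 1330 × 12141.8 / 13421.8 ≈ 1203.16 mm.
Far limit Df = s·(H − f)/(H − s) = 1330 × (12191.8 − 50) / (12191.8 − 1330) = 1330 × 12141.8 / 10861.8 ≈ 1486.73 mm.
Depth of field = Df − Dn = 1486.73 − 1203.16 ≈ 283.57 mm.

284 mm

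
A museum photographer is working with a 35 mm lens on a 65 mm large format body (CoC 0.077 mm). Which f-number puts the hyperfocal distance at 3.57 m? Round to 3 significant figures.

Rearrange H = f²/(N·c) + f for N: N = f² / ((H − f)·c).
N = 35² / ((3570 − 35) × 0.077) = 1225 / 272.2 ≈ 4.50.

f/4.50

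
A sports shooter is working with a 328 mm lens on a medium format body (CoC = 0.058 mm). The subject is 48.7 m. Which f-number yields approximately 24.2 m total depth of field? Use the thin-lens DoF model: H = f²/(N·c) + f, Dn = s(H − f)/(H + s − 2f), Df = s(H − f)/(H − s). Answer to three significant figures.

Write h = H − f = f²/(N·c). The thin-lens limits are Dn = s·h/(h + (s−f)) and Df = s·h/(h − (s−f)), so DoF = Df − Dn = 2·s·(s−f)·h / (h² − (s−f)²).
That is a quadratic in h: DoF·h² − 2·s·(s−f)·h − DoF·(s−f)² = 0 ⇒ h = (s−f)·(s + √(s² + DoF²)) / DoF = 48372 × (48700 + √(48700² + 24200²)) / 24200 = 48372 × (48700 + 54381.3) / 24200 ≈ 206043 mm.
Then N = f²/(c·h) = 328² / (0.058 × 206043) = 107584 / 11951 ≈ 9.

f/9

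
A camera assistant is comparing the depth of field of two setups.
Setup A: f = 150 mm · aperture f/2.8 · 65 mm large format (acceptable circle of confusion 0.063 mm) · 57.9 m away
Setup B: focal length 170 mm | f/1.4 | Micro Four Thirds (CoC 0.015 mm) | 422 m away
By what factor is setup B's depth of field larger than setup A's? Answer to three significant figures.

Setup A: H = 150²/(2.8×0.063) + 150 ≈ 127701.0 mm; DoF = Df − Dn = 105804 − 39855 ≈ 65949 mm.
Setup B: H = 170²/(1.4×0.015) + 170 ≈ 1376360.5 mm; DoF = Df − Dn = 608525 − 322995 ≈ 285530 mm.
Ratio = 285530 / 65949 ≈ 4.33.

4.33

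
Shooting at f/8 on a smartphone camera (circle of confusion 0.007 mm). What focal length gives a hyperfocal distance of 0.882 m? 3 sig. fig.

7.00 mm

From H = f²/(N·c) + f, with f ≪ H: f ≈ √(H·N·c) = √(882 × 8 × 0.007) = √49.392 ≈ 7.028 mm.
Exact: f² + N·c·f − N·c·H = 0 ⇒ f = (−N·c + √((N·c)² + 4·N·c·H))/2 = (−0.056 + √197.57)/2 ≈ 7.0000 mm ≈ 7.00 mm.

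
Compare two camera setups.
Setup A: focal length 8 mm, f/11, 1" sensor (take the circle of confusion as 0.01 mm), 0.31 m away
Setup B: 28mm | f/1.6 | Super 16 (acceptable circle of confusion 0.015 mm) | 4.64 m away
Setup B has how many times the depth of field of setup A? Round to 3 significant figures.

3.03

Setup A: H = 8²/(11×0.01) + 8 ≈ 589.8 mm; DoF = Df − Dn = 644.57 − 204.07 ≈ 440.50 mm.
Setup B: H = 28²/(1.6×0.015) + 28 ≈ 32694.7 mm; DoF = Df − Dn = 5402.8 − 4066.0 ≈ 1336.8 mm.
Ratio = 1336.8 / 440.50 ≈ 3.03.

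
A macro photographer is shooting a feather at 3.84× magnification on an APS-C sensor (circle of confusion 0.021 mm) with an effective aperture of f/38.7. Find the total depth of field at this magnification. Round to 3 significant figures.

At magnification m, DoF ≈ 2·N_eff·c/m² = 2 × 38.7 × 0.021 / 3.84² = 1.625 / 14.75 ≈ 0.11 mm.

0.110 mm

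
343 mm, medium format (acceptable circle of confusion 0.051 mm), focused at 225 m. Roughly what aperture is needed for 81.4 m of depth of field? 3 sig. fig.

Write h = H − f = f²/(N·c). The thin-lens limits are Dn = s·h/(h + (s−f)) and Df = s·h/(h − (s−f)), so DoF = Df − Dn = 2·s·(s−f)·h / (h² − (s−f)²).
That is a quadratic in h: DoF·h² − 2·s·(s−f)·h − DoF·(s−f)² = 0 ⇒ h = (s−f)·(s + √(s² + DoF²)) / DoF = 224657 × (225000 + √(225000² + 81400²)) / 81400 = 224657 × (225000 + 239272) / 81400 ≈ 1281350 mm.
Then N = f²/(c·h) = 343² / (0.051 × 1281350) = 117649 / 65349 ≈ 1.80.

f/1.80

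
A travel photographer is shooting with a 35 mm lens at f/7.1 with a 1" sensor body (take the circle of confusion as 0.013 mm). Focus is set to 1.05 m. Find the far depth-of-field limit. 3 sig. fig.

Hyperfocal distance H = f²/(N·c) + f = 35²/(7.1 × 0.013) + 35 = 1225/0.0923 + 35 ≈ 13306.9 mm ≈ 13.31 m.
Far limit Df = s·(H − f)/(H − s) = 1050 × (13306.9 − 35) / (13306.9 − 1050) = 1050 × 13271.9 / 12256.9 ≈ 1137.0 mm ≈ 1.14 m.

1.14 m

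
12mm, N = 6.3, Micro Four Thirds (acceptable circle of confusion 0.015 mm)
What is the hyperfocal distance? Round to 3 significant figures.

Hyperfocal distance H = f²/(N·c) + f = 12²/(6.3 × 0.015) + 12 = 144/0.0945 + 12 ≈ 1535.8 mm ≈ 1.54 m.

1.54 m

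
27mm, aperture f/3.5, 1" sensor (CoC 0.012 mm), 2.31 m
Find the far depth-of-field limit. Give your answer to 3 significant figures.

Hyperfocal distance H = f²/(N·c) + f = 27²/(3.5 × 0.012) + 27 = 729/0.042 + 27 ≈ 17384.1 mm ≈ 17.38 m.
Far limit Df = s·(H − f)/(H − s) = 2310 × (17384.1 − 27) / (17384.1 − 2310) = 2310 × 17357.1 / 15074.1 ≈ 2659.9 mm ≈ 2.66 m.

2.66 m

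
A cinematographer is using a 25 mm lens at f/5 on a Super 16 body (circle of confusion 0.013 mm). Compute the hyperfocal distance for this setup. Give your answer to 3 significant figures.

Hyperfocal distance H = f²/(N·c) + f = 25²/(5 × 0.013) + 25 = 625/0.065 + 25 ≈ 9640.4 mm ≈ 9.64 m.

9.64 m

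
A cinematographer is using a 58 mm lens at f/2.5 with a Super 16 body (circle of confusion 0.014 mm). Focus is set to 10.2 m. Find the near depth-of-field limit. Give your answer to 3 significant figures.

Hyperfocal distance H = f²/(N·c) + f = 58²/(2.5 × 0.014) + 58 = 3364/0.035 + 58 ≈ 96172.3 mm ≈ 96.17 m.
Near limit Dn = s·(H − f)/(H + s − 2f) = 10200 × (96172.3 − 58) / (96172.3 + 10200 − 2 × 58) = 10200 × 96114.3 / 106256.3 ≈ 9226.4 mm ≈ 9.23 m.

9.23 m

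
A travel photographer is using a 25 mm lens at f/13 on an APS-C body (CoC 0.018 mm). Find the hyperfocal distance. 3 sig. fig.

2.70 m

Hyperfocal distance H = f²/(N·c) + f = 25²/(13 × 0.018) + 25 = 625/0.234 + 25 ≈ 2695.9 mm ≈ 2.70 m.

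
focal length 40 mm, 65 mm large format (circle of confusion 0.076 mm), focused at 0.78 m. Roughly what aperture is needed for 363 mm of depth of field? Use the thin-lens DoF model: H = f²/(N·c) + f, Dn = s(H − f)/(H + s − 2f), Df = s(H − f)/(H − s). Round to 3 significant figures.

f/6.30

Write h = H − f = f²/(N·c). The thin-lens limits are Dn = s·h/(h + (s−f)) and Df = s·h/(h − (s−f)), so DoF = Df − Dn = 2·s·(s−f)·h / (h² − (s−f)²).
That is a quadratic in h: DoF·h² − 2·s·(s−f)·h − DoF·(s−f)² = 0 ⇒ h = (s−f)·(s + √(s² + DoF²)) / DoF = 740 × (780 + √(780² + 363²)) / 363 = 740 × (780 + 860.331) / 363 ≈ 3343.9 mm.
Then N = f²/(c·h) = 40² / (0.076 × 3343.9) = 1600 / 254.14 ≈ 6.30.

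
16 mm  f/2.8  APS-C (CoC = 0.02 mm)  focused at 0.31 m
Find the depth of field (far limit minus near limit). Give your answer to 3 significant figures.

Hyperfocal distance H = f²/(N·c) + f = 16²/(2.8 × 0.02) + 16 = 256/0.056 + 16 ≈ 4587.4 mm ≈ 4.587 m.
Near limit Dn = s·(H − f)/(H + s − 2f) = 310 × (4587.4 − 16) / (4587.4 + 310 − 2 × 16) = 310 × 4571.4 / 4865.4 ≈ 291.268 mm.
Far limit Df = s·(H − f)/(H − s) = 310 × (4587.4 − 16) / (4587.4 − 310) = 310 × 4571.4 / 4277.4 ≈ 331.307 mm.
Depth of field = Df − Dn = 331.307 − 291.268 ≈ 40.039 mm.

40.0 mm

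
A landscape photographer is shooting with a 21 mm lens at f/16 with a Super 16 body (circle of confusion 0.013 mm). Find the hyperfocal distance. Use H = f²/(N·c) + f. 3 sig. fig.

2.14 m

Hyperfocal distance H = f²/(N·c) + f = 21²/(16 × 0.013) + 21 = 441/0.208 + 21 ≈ 2141.2 mm ≈ 2.14 m.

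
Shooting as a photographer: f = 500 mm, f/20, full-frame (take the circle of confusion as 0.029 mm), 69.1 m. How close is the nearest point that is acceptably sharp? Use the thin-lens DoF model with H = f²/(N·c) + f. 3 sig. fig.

59.6 m

Hyperfocal distance H = f²/(N·c) + f = 500²/(20 × 0.029) + 500 = 250000/0.58 + 500 ≈ 431534.5 mm ≈ 431.5 m.
Near limit Dn = s·(H − f)/(H + s − 2f) = 69100 × (431534.5 − 500) / (431534.5 + 69100 − 2 × 500) = 69100 × 431034.5 / 499634.5 ≈ 59613 mm ≈ 59.6 m.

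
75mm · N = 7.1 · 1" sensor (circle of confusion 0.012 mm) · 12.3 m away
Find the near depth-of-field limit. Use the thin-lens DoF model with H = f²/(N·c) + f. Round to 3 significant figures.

Hyperfocal distance H = f²/(N·c) + f = 75²/(7.1 × 0.012) + 75 = 5625/0.0852 + 75 ≈ 66096.1 mm ≈ 66.10 m.
Near limit Dn = s·(H − f)/(H + s − 2f) = 12300 × (66096.1 − 75) / (66096.1 + 12300 − 2 × 75) = 12300 × 66021.1 / 78246.1 ≈ 10378 mm ≈ 10.4 m.

10.4 m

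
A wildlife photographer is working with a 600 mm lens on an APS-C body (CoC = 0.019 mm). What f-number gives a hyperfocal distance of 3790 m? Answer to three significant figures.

f/5

Rearrange H = f²/(N·c) + f for N: N = f² / ((H − f)·c).
N = 600² / ((3790000 − 600) × 0.019) = 360000 / 71999 ≈ 5.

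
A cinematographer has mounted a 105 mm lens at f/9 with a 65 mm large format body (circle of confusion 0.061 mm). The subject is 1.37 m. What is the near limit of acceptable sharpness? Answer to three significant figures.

Hyperfocal distance H = f²/(N·c) + f = 105²/(9 × 0.061) + 105 = 11025/0.549 + 105 ≈ 20187.0 mm ≈ 20.19 m.
Near limit Dn = s·(H − f)/(H + s − 2f) = 1370 × (20187.0 − 105) / (20187.0 + 1370 − 2 × 105) = 1370 × 20082.0 / 21347.0 ≈ 1288.8 mm ≈ 1.29 m.

1.29 m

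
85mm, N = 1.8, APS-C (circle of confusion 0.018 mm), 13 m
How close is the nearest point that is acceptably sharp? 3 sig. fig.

12.3 m

Hyperfocal distance H = f²/(N·c) + f = 85²/(1.8 × 0.018) + 85 = 7225/0.0324 + 85 ≈ 223078.8 mm ≈ 223.1 m.
Near limit Dn = s·(H − f)/(H + s − 2f) = 13000 × (223078.8 − 85) / (223078.8 + 13000 − 2 × 85) = 13000 × 222993.8 / 235908.8 ≈ 12288 mm ≈ 12.3 m.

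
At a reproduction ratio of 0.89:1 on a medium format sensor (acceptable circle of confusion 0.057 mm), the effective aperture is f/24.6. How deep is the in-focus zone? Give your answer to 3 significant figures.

At magnification m, DoF ≈ 2·N_eff·c/m² = 2 × 24.6 × 0.057 / 0.89² = 2.804 / 0.7921 ≈ 3.54 mm.

3.54 mm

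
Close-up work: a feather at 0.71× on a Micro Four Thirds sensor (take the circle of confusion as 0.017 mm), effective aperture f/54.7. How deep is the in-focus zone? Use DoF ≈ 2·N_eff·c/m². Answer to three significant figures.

At magnification m, DoF ≈ 2·N_eff·c/m² = 2 × 54.7 × 0.017 / 0.71² = 1.86 / 0.5041 ≈ 3.69 mm.

3.69 mm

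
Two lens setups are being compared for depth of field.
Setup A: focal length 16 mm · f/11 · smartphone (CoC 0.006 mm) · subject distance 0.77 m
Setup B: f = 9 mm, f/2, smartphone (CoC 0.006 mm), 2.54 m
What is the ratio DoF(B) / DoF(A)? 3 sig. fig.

7.12

Setup A: H = 16²/(11×0.006) + 16 ≈ 3894.8 mm; DoF = Df − Dn = 955.80 − 644.68 ≈ 311.12 mm.
Setup B: H = 9²/(2×0.006) + 9 ≈ 6759.0 mm; DoF = Df − Dn = 4063.8 − 1847.3 ≈ 2216.5 mm.
Ratio = 2216.5 / 311.12 ≈ 7.12.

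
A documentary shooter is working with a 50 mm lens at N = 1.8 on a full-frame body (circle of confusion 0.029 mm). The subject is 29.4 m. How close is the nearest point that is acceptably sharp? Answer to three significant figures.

18.2 m

Hyperfocal distance H = f²/(N·c) + f = 50²/(1.8 × 0.029) + 50 = 2500/0.0522 + 50 ≈ 47942.7 mm ≈ 47.94 m.
Near limit Dn = s·(H − f)/(H + s − 2f) = 29400 × (47942.7 − 50) / (47942.7 + 29400 − 2 × 50) = 29400 × 47892.7 / 77242.7 ≈ 18229 mm ≈ 18.2 m.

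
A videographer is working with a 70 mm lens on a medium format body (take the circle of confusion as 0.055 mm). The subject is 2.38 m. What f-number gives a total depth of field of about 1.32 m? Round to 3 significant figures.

f/9.98

Write h = H − f = f²/(N·c). The thin-lens limits are Dn = s·h/(h + (s−f)) and Df = s·h/(h − (s−f)), so DoF = Df − Dn = 2·s·(s−f)·h / (h² − (s−f)²).
That is a quadratic in h: DoF·h² − 2·s·(s−f)·h − DoF·(s−f)² = 0 ⇒ h = (s−f)·(s + √(s² + DoF²)) / DoF = 2310 × (2380 + √(2380² + 1320²)) / 1320 = 2310 × (2380 + 2721.54) / 1320 ≈ 8927.7 mm.
Then N = f²/(c·h) = 70² / (0.055 × 8927.7) = 4900 / 491.02 ≈ 9.98.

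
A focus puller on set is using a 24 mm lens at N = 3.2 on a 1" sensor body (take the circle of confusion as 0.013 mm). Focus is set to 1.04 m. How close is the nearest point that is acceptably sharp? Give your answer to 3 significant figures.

Hyperfocal distance H = f²/(N·c) + f = 24²/(3.2 × 0.013) + 24 = 576/0.0416 + 24 ≈ 13870.2 mm ≈ 13.87 m.
Near limit Dn = s·(H − f)/(H + s − 2f) = 1040 × (13870.2 − 24) / (13870.2 + 1040 − 2 × 24) = 1040 × 13846.2 / 14862.2 ≈ 968.90 mm ≈ 0.969 m.

0.969 m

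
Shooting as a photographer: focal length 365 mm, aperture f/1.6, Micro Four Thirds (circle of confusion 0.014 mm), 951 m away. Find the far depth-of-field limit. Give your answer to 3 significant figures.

Hyperfocal distance H = f²/(N·c) + f = 365²/(1.6 × 0.014) + 365 = 133225/0.0224 + 365 ≈ 5947909.6 mm ≈ 5948 m.
Far limit Df = s·(H − f)/(H − s) = 951000 × (5947909.6 − 365) / (5947909.6 − 951000) = 951000 × 5947544.6 / 4996909.6 ≈ 1131923 mm ≈ 1130 m.

1130 m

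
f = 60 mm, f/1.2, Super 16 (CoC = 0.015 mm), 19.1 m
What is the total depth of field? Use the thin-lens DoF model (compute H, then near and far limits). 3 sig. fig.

3.67 m

Hyperfocal distance H = f²/(N·c) + f = 60²/(1.2 × 0.015) + 60 = 3600/0.018 + 60 ≈ 200060.0 mm ≈ 200.1 m.
Near limit Dn = s·(H − f)/(H + s − 2f) = 19100 × (200060.0 − 60) / (200060.0 + 19100 − 2 × 60) = 19100 × 200000.0 / 219040.0 ≈ 17439.7 mm.
Far limit Df = s·(H − f)/(H − s) = 19100 × (200060.0 − 60) / (200060.0 − 19100) = 19100 × 200000.0 / 180960.0 ≈ 21109.6 mm.
Depth of field = Df − Dn = 21109.6 − 17439.7 ≈ 3669.9 mm ≈ 3.67 m.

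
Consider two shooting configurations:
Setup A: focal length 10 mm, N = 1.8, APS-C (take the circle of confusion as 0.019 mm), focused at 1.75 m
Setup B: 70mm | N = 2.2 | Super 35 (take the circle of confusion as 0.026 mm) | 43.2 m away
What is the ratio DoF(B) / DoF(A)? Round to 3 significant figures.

Setup A: H = 10²/(1.8×0.019) + 10 ≈ 2934.0 mm; DoF = Df − Dn = 4321.8 − 1097.1 ≈ 3224.7 mm.
Setup B: H = 70²/(2.2×0.026) + 70 ≈ 85734.3 mm; DoF = Df − Dn = 87005 − 28733 ≈ 58272 mm.
Ratio = 58272 / 3224.7 ≈ 18.1.

18.1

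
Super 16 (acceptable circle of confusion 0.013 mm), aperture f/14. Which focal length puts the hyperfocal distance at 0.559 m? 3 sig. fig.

10.0 mm

From H = f²/(N·c) + f, with f ≪ H: f ≈ √(H·N·c) = √(559 × 14 × 0.013) = √101.74 ≈ 10.09 mm.
Exact: f² + N·c·f − N·c·H = 0 ⇒ f = (−N·c + √((N·c)² + 4·N·c·H))/2 = (−0.182 + √406.99)/2 ≈ 9.9959 mm ≈ 10.0 mm.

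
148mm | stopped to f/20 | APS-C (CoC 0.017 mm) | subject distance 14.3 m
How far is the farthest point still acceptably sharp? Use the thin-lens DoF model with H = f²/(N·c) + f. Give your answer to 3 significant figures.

Hyperfocal distance H = f²/(N·c) + f = 148²/(20 × 0.017) + 148 = 21904/0.34 + 148 ≈ 64571.5 mm ≈ 64.57 m.
Far limit Df = s·(H − f)/(H − s) = 14300 × (64571.5 − 148) / (64571.5 − 14300) = 14300 × 64423.5 / 50271.5 ≈ 18326 mm ≈ 18.3 m.

18.3 m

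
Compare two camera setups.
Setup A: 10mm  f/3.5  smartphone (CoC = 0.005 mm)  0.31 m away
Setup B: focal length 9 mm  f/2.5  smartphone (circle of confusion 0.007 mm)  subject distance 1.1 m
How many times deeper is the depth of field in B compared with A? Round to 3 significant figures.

16.8

Setup A: H = 10²/(3.5×0.005) + 10 ≈ 5724.3 mm; DoF = Df − Dn = 327.177 − 294.537 ≈ 32.640 mm.
Setup B: H = 9²/(2.5×0.007) + 9 ≈ 4637.6 mm; DoF = Df − Dn = 1439.24 − 890.18 ≈ 549.06 mm.
Ratio = 549.06 / 32.640 ≈ 16.8.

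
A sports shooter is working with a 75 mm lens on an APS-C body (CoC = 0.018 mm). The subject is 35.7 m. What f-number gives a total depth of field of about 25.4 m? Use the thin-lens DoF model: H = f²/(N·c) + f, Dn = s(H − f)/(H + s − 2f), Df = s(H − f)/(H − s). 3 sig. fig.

f/2.80

Write h = H − f = f²/(N·c). The thin-lens limits are Dn = s·h/(h + (s−f)) and Df = s·h/(h − (s−f)), so DoF = Df − Dn = 2·s·(s−f)·h / (h² − (s−f)²).
That is a quadratic in h: DoF·h² − 2·s·(s−f)·h − DoF·(s−f)² = 0 ⇒ h = (s−f)·(s + √(s² + DoF²)) / DoF = 35625 × (35700 + √(35700² + 25400²)) / 25400 = 35625 × (35700 + 43813.8) / 25400 ≈ 111523 mm.
Then N = f²/(c·h) = 75² / (0.018 × 111523) = 5625 / 2007.4 ≈ 2.80.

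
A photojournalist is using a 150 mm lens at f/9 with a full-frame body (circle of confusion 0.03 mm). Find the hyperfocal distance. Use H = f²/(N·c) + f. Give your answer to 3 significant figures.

83.5 m

Hyperfocal distance H = f²/(N·c) + f = 150²/(9 × 0.03) + 150 = 22500/0.27 + 150 ≈ 83483.3 mm ≈ 83.5 m.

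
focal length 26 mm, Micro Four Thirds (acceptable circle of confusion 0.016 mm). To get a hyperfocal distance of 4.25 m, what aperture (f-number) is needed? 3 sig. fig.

f/10

Rearrange H = f²/(N·c) + f for N: N = f² / ((H − f)·c).
N = 26² / ((4250 − 26) × 0.016) = 676 / 67.58 ≈ 10.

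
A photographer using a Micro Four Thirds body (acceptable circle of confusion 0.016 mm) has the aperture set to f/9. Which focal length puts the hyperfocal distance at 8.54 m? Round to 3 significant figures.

From H = f²/(N·c) + f, with f ≪ H: f ≈ √(H·N·c) = √(8540 × 9 × 0.016) = √1229.8 ≈ 35.07 mm.
Exact: f² + N·c·f − N·c·H = 0 ⇒ f = (−N·c + √((N·c)² + 4·N·c·H))/2 = (−0.144 + √4919.1)/2 ≈ 34.996 mm ≈ 35.0 mm.

35.0 mm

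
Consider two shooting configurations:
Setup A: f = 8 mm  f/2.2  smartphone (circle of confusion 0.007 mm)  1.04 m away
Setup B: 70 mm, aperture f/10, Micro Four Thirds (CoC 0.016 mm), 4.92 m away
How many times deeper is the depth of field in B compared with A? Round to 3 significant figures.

2.90

Setup A: H = 8²/(2.2×0.007) + 8 ≈ 4163.8 mm; DoF = Df − Dn = 1383.58 − 833.12 ≈ 550.46 mm.
Setup B: H = 70²/(10×0.016) + 70 ≈ 30695.0 mm; DoF = Df − Dn = 5845.8 − 4247.4 ≈ 1598.4 mm.
Ratio = 1598.4 / 550.46 ≈ 2.90.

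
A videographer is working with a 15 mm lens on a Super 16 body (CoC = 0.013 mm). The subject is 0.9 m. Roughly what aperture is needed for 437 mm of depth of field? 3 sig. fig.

f/4.50

Write h = H − f = f²/(N·c). The thin-lens limits are Dn = s·h/(h + (s−f)) and Df = s·h/(h − (s−f)), so DoF = Df − Dn = 2·s·(s−f)·h / (h² − (s−f)²).
That is a quadratic in h: DoF·h² − 2·s·(s−f)·h − DoF·(s−f)² = 0 ⇒ h = (s−f)·(s + √(s² + DoF²)) / DoF = 885 × (900 + √(900² + 437²)) / 437 = 885 × (900 + 1000.48) / 437 ≈ 3848.8 mm.
Then N = f²/(c·h) = 15² / (0.013 × 3848.8) = 225 / 50.034 ≈ 4.50.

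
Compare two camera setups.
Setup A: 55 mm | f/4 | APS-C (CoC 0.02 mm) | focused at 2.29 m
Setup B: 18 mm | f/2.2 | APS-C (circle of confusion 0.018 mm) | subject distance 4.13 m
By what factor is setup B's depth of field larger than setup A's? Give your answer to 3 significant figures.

Setup A: H = 55²/(4×0.02) + 55 ≈ 37867.5 mm; DoF = Df − Dn = 2433.86 − 2162.20 ≈ 271.66 mm.
Setup B: H = 18²/(2.2×0.018) + 18 ≈ 8199.8 mm; DoF = Df − Dn = 8302.8 − 2748.6 ≈ 5554.2 mm.
Ratio = 5554.2 / 271.66 ≈ 20.4.

20.4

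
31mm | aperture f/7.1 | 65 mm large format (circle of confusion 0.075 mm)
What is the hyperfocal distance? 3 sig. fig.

1.84 m

Hyperfocal distance H = f²/(N·c) + f = 31²/(7.1 × 0.075) + 31 = 961/0.5325 + 31 ≈ 1835.7 mm ≈ 1.84 m.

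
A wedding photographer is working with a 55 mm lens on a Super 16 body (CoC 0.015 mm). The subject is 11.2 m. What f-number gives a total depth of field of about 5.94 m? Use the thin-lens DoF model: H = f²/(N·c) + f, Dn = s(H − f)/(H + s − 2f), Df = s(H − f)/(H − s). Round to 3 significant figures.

Write h = H − f = f²/(N·c). The thin-lens limits are Dn = s·h/(h + (s−f)) and Df = s·h/(h − (s−f)), so DoF = Df − Dn = 2·s·(s−f)·h / (h² − (s−f)²).
That is a quadratic in h: DoF·h² − 2·s·(s−f)·h − DoF·(s−f)² = 0 ⇒ h = (s−f)·(s + √(s² + DoF²)) / DoF = 11145 × (11200 + √(11200² + 5940²)) / 5940 = 11145 × (11200 + 12677.7) / 5940 ≈ 44801 mm.
Then N = f²/(c·h) = 55² / (0.015 × 44801) = 3025 / 672.01 ≈ 4.50.

f/4.50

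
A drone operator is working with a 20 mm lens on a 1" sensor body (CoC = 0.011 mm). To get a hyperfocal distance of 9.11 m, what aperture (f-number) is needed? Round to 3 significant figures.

Rearrange H = f²/(N·c) + f for N: N = f² / ((H − f)·c).
N = 20² / ((9110 − 20) × 0.011) = 400 / 99.99 ≈ 4.

f/4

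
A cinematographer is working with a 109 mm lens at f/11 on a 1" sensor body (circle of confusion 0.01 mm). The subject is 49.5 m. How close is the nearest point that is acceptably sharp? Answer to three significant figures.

34.0 m

Hyperfocal distance H = f²/(N·c) + f = 109²/(11 × 0.01) + 109 = 11881/0.11 + 109 ≈ 108118.1 mm ≈ 108.1 m.
Near limit Dn = s·(H − f)/(H + s − 2f) = 49500 × (108118.1 − 109) / (108118.1 + 49500 − 2 × 109) = 49500 × 108009.1 / 157400.1 ≈ 33967 mm ≈ 34.0 m.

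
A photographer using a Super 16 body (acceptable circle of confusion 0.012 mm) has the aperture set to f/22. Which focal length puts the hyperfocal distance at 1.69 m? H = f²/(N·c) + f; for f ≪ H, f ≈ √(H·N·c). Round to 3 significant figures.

21.0 mm

From H = f²/(N·c) + f, with f ≪ H: f ≈ √(H·N·c) = √(1690 × 22 × 0.012) = √446.16 ≈ 21.12 mm.
Exact: f² + N·c·f − N·c·H = 0 ⇒ f = (−N·c + √((N·c)² + 4·N·c·H))/2 = (−0.264 + √1784.7)/2 ≈ 20.991 mm ≈ 21.0 mm.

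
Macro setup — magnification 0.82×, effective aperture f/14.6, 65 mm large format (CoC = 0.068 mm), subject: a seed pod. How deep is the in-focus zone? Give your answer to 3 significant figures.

At magnification m, DoF ≈ 2·N_eff·c/m² = 2 × 14.6 × 0.068 / 0.82² = 1.986 / 0.6724 ≈ 2.95 mm.

2.95 mm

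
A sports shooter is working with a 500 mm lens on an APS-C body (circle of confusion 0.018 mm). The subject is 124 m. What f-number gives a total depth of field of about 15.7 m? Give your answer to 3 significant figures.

f/7.09

Write h = H − f = f²/(N·c). The thin-lens limits are Dn = s·h/(h + (s−f)) and Df = s·h/(h − (s−f)), so DoF = Df − Dn = 2·s·(s−f)·h / (h² − (s−f)²).
That is a quadratic in h: DoF·h² − 2·s·(s−f)·h − DoF·(s−f)² = 0 ⇒ h = (s−f)·(s + √(s² + DoF²)) / DoF = 123500 × (124000 + √(124000² + 15700²)) / 15700 = 123500 × (124000 + 124990) / 15700 ≈ 1958615 mm.
Then N = f²/(c·h) = 500² / (0.018 × 1958615) = 250000 / 35255 ≈ 7.09.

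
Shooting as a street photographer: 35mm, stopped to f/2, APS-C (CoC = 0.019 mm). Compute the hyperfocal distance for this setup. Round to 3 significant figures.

Hyperfocal distance H = f²/(N·c) + f = 35²/(2 × 0.019) + 35 = 1225/0.038 + 35 ≈ 32271.8 mm ≈ 32.3 m.

32.3 m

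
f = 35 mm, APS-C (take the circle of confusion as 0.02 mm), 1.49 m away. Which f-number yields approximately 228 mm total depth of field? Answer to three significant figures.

f/3.20

Write h = H − f = f²/(N·c). The thin-lens limits are Dn = s·h/(h + (s−f)) and Df = s·h/(h − (s−f)), so DoF = Df − Dn = 2·s·(s−f)·h / (h² − (s−f)²).
That is a quadratic in h: DoF·h² − 2·s·(s−f)·h − DoF·(s−f)² = 0 ⇒ h = (s−f)·(s + √(s² + DoF²)) / DoF = 1455 × (1490 + √(1490² + 228²)) / 228 = 1455 × (1490 + 1507.34) / 228 ≈ 19128 mm.
Then N = f²/(c·h) = 35² / (0.02 × 19128) = 1225 / 382.56 ≈ 3.20.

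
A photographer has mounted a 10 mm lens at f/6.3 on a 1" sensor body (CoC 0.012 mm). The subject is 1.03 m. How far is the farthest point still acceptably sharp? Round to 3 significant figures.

Hyperfocal distance H = f²/(N·c) + f = 10²/(6.3 × 0.012) + 10 = 100/0.0756 + 10 ≈ 1332.8 mm ≈ 1.333 m.
Far limit Df = s·(H − f)/(H − s) = 1030 × (1332.8 − 10) / (1332.8 − 1030) = 1030 × 1322.8 / 302.8 ≈ 4500.2 mm ≈ 4.50 m.

4.50 m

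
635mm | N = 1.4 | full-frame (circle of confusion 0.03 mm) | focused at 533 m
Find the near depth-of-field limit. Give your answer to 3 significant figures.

Hyperfocal distance H = f²/(N·c) + f = 635²/(1.4 × 0.03) + 635 = 403225/0.042 + 635 ≈ 9601230.2 mm ≈ 9601 m.
Near limit Dn = s·(H − f)/(H + s − 2f) = 533000 × (9601230.2 − 635) / (9601230.2 + 533000 − 2 × 635) = 533000 × 9600595.2 / 10132960.2 ≈ 504997 mm ≈ 505 m.

505 m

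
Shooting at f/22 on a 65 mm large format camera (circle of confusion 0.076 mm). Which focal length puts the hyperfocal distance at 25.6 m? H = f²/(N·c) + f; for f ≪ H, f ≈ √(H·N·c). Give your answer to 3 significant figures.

206 mm

From H = f²/(N·c) + f, with f ≪ H: f ≈ √(H·N·c) = √(25600 × 22 × 0.076) = √42803 ≈ 206.9 mm.
Exact: f² + N·c·f − N·c·H = 0 ⇒ f = (−N·c + √((N·c)² + 4·N·c·H))/2 = (−1.672 + √171216)/2 ≈ 206.06 mm ≈ 206 mm.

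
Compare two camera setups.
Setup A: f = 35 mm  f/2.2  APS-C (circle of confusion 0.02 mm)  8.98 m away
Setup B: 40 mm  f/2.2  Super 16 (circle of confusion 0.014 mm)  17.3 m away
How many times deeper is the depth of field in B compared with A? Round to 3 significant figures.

Setup A: H = 35²/(2.2×0.02) + 35 ≈ 27875.9 mm; DoF = Df − Dn = 13231.0 − 6796.4 ≈ 6434.6 mm.
Setup B: H = 40²/(2.2×0.014) + 40 ≈ 51988.1 mm; DoF = Df − Dn = 25908 − 12986 ≈ 12922 mm.
Ratio = 12922 / 6434.6 ≈ 2.01.

2.01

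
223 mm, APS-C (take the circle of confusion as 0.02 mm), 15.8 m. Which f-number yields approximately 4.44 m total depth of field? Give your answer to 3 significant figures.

f/22

Write h = H − f = f²/(N·c). The thin-lens limits are Dn = s·h/(h + (s−f)) and Df = s·h/(h − (s−f)), so DoF = Df − Dn = 2·s·(s−f)·h / (h² − (s−f)²).
That is a quadratic in h: DoF·h² − 2·s·(s−f)·h − DoF·(s−f)² = 0 ⇒ h = (s−f)·(s + √(s² + DoF²)) / DoF = 15577 × (15800 + √(15800² + 4440²)) / 4440 = 15577 × (15800 + 16412.0) / 4440 ≈ 113010 mm.
Then N = f²/(c·h) = 223² / (0.02 × 113010) = 49729 / 2260.2 ≈ 22.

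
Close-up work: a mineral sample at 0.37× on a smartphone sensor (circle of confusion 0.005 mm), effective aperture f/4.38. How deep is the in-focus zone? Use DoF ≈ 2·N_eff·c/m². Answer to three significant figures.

At magnification m, DoF ≈ 2·N_eff·c/m² = 2 × 4.38 × 0.005 / 0.37² = 0.0438 / 0.1369 ≈ 0.32 mm.

0.320 mm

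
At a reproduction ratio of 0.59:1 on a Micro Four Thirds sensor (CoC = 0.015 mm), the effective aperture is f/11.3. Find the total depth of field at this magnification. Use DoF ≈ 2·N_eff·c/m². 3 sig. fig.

0.974 mm

At magnification m, DoF ≈ 2·N_eff·c/m² = 2 × 11.3 × 0.015 / 0.59² = 0.339 / 0.3481 ≈ 0.974 mm.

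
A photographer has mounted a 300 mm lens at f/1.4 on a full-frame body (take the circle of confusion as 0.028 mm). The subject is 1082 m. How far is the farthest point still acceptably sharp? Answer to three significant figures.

2050 m

Hyperfocal distance H = f²/(N·c) + f = 300²/(1.4 × 0.028) + 300 = 90000/0.0392 + 300 ≈ 2296218.4 mm ≈ 2296 m.
Far limit Df = s·(H − f)/(H − s) = 1082000 × (2296218.4 − 300) / (2296218.4 − 1082000) = 1082000 × 2295918.4 / 1214218.4 ≈ 2045912 mm ≈ 2050 m.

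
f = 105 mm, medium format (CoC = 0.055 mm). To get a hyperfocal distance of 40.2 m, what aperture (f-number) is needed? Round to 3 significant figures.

Rearrange H = f²/(N·c) + f for N: N = f² / ((H − f)·c).
N = 105² / ((40200 − 105) × 0.055) = 11025 / 2205 ≈ 5.

f/5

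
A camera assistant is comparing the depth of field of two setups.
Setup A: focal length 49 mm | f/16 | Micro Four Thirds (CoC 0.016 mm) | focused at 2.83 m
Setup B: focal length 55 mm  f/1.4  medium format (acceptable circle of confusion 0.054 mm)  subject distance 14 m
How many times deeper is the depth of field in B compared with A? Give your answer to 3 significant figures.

6.04

Setup A: H = 49²/(16×0.016) + 49 ≈ 9427.9 mm; DoF = Df − Dn = 4022.8 − 2182.8 ≈ 1840.0 mm.
Setup B: H = 55²/(1.4×0.054) + 55 ≈ 40068.2 mm; DoF = Df − Dn = 21489 − 10382 ≈ 11107 mm.
Ratio = 11107 / 1840.0 ≈ 6.04.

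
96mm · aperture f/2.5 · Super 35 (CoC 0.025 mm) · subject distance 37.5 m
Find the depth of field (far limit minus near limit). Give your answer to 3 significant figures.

20.3 m

Hyperfocal distance H = f²/(N·c) + f = 96²/(2.5 × 0.025) + 96 = 9216/0.0625 + 96 ≈ 147552.0 mm ≈ 147.6 m.
Near limit Dn = s·(H − f)/(H + s − 2f) = 37500 × (147552.0 − 96) / (147552.0 + 37500 − 2 × 96) = 37500 × 147456.0 / 184860.0 ≈ 29912 mm.
Far limit Df = s·(H − f)/(H − s) = 37500 × (147552.0 − 96) / (147552.0 − 37500) = 37500 × 147456.0 / 110052.0 ≈ 50245 mm.
Depth of field = Df − Dn = 50245 − 29912 ≈ 20333 mm ≈ 20.3 m.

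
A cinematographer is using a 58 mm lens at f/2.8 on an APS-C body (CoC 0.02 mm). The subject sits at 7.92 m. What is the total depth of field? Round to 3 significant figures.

2.11 m

Hyperfocal distance H = f²/(N·c) + f = 58²/(2.8 × 0.02) + 58 = 3364/0.056 + 58 ≈ 60129.4 mm ≈ 60.13 m.
Near limit Dn = s·(H − f)/(H + s − 2f) = 7920 × (60129.4 − 58) / (60129.4 + 7920 − 2 × 58) = 7920 × 60071.4 / 67933.4 ≈ 7003.4 mm.
Far limit Df = s·(H − f)/(H − s) = 7920 × (60129.4 − 58) / (60129.4 − 7920) = 7920 × 60071.4 / 52209.4 ≈ 9112.6 mm.
Depth of field = Df − Dn = 9112.6 − 7003.4 ≈ 2109.2 mm ≈ 2.11 m.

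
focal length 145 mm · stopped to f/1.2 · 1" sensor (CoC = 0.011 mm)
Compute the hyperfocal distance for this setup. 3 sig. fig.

1590 m

Hyperfocal distance H = f²/(N·c) + f = 145²/(1.2 × 0.011) + 145 = 21025/0.0132 + 145 ≈ 1592948.0 mm ≈ 1590 m.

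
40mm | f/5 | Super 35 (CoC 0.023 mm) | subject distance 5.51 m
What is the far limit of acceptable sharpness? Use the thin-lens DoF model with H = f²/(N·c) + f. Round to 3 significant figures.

Hyperfocal distance H = f²/(N·c) + f = 40²/(5 × 0.023) + 40 = 1600/0.115 + 40 ≈ 13953.0 mm ≈ 13.95 m.
Far limit Df = s·(H − f)/(H − s) = 5510 × (13953.0 − 40) / (13953.0 − 5510) = 5510 × 13913.0 / 8443.0 ≈ 9079.8 mm ≈ 9.08 m.

9.08 m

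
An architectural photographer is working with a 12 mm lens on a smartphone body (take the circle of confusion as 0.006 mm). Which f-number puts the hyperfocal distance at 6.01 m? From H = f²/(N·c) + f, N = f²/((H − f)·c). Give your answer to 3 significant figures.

Rearrange H = f²/(N·c) + f for N: N = f² / ((H − f)·c).
N = 12² / ((6010 − 12) × 0.006) = 144 / 35.99 ≈ 4.

f/4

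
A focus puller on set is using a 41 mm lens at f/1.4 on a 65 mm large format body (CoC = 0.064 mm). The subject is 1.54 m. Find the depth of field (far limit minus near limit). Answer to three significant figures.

Hyperfocal distance H = f²/(N·c) + f = 41²/(1.4 × 0.064) + 41 = 1681/0.0896 + 41 ≈ 18802.2 mm ≈ 18.80 m.
Near limit Dn = s·(H − f)/(H + s − 2f) = 1540 × (18802.2 − 41) / (18802.2 + 1540 − 2 × 41) = 1540 × 18761.2 / 20260.2 ≈ 1426.06 mm.
Far limit Df = s·(H − f)/(H − s) = 1540 × (18802.2 − 41) / (18802.2 − 1540) = 1540 × 18761.2 / 17262.2 ≈ 1673.73 mm.
Depth of field = Df − Dn = 1673.73 − 1426.06 ≈ 247.67 mm.

248 mm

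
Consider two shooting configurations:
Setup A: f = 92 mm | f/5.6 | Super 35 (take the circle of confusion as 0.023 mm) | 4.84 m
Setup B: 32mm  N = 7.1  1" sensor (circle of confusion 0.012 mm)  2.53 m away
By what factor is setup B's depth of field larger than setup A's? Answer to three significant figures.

Setup A: H = 92²/(5.6×0.023) + 92 ≈ 65806.3 mm; DoF = Df − Dn = 5216.93 − 4513.86 ≈ 703.07 mm.
Setup B: H = 32²/(7.1×0.012) + 32 ≈ 12050.8 mm; DoF = Df − Dn = 3193.8 − 2094.6 ≈ 1099.2 mm.
Ratio = 1099.2 / 703.07 ≈ 1.56.

1.56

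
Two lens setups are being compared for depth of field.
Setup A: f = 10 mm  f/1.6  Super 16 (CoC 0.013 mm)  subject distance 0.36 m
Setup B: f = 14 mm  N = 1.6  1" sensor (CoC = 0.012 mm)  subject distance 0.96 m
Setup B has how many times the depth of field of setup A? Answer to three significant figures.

3.41

Setup A: H = 10²/(1.6×0.013) + 10 ≈ 4817.7 mm; DoF = Df − Dn = 388.266 − 335.570 ≈ 52.696 mm.
Setup B: H = 14²/(1.6×0.012) + 14 ≈ 10222.3 mm; DoF = Df − Dn = 1058.05 − 878.58 ≈ 179.47 mm.
Ratio = 179.47 / 52.696 ≈ 3.41.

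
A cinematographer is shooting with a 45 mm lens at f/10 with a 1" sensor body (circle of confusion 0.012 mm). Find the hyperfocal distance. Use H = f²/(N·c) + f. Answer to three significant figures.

Hyperfocal distance H = f²/(N·c) + f = 45²/(10 × 0.012) + 45 = 2025/0.12 + 45 ≈ 16920.0 mm ≈ 16.9 m.

16.9 m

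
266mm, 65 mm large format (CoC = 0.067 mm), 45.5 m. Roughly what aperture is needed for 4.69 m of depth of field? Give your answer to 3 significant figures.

Write h = H − f = f²/(N·c). The thin-lens limits are Dn = s·h/(h + (s−f)) and Df = s·h/(h − (s−f)), so DoF = Df − Dn = 2·s·(s−f)·h / (h² − (s−f)²).
That is a quadratic in h: DoF·h² − 2·s·(s−f)·h − DoF·(s−f)² = 0 ⇒ h = (s−f)·(s + √(s² + DoF²)) / DoF = 45234 × (45500 + √(45500² + 4690²)) / 4690 = 45234 × (45500 + 45741.1) / 4690 ≈ 880000 mm.
Then N = f²/(c·h) = 266² / (0.067 × 880000) = 70756 / 58960 ≈ 1.20.

f/1.20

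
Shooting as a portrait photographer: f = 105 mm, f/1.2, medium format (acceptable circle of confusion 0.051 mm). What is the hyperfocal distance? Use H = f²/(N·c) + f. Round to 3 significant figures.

180 m

Hyperfocal distance H = f²/(N·c) + f = 105²/(1.2 × 0.051) + 105 = 11025/0.0612 + 105 ≈ 180252.1 mm ≈ 180 m.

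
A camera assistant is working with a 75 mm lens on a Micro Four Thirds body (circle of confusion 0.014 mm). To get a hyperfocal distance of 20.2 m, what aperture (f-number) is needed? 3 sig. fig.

Rearrange H = f²/(N·c) + f for N: N = f² / ((H − f)·c).
N = 75² / ((20200 − 75) × 0.014) = 5625 / 281.8 ≈ 20.

f/20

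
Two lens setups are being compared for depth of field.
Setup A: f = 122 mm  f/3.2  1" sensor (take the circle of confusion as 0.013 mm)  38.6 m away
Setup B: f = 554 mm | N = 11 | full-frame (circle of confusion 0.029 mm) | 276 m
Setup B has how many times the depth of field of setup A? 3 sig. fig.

Setup A: H = 122²/(3.2×0.013) + 122 ≈ 357910.5 mm; DoF = Df − Dn = 43251.4 − 34851.9 ≈ 8399.5 mm.
Setup B: H = 554²/(11×0.029) + 554 ≈ 962673.1 mm; DoF = Df − Dn = 386712 − 214570 ≈ 172142 mm.
Ratio = 172142 / 8399.5 ≈ 20.5.

20.5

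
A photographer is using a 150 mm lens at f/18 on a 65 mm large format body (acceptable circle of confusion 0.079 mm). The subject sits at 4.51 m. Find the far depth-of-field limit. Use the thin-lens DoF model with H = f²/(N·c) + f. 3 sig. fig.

Hyperfocal distance H = f²/(N·c) + f = 150²/(18 × 0.079) + 150 = 22500/1.422 + 150 ≈ 15972.8 mm ≈ 15.97 m.
Far limit Df = s·(H − f)/(H − s) = 4510 × (15972.8 − 150) / (15972.8 − 4510) = 4510 × 15822.8 / 11462.8 ≈ 6225.4 mm ≈ 6.23 m.

6.23 m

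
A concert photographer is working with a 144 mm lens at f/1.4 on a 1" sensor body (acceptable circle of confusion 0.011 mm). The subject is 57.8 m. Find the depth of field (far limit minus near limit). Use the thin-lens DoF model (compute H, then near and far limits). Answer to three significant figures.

Hyperfocal distance H = f²/(N·c) + f = 144²/(1.4 × 0.011) + 144 = 20736/0.0154 + 144 ≈ 1346637.5 mm ≈ 1347 m.
Near limit Dn = s·(H − f)/(H + s − 2f) = 57800 × (1346637.5 − 144) / (1346637.5 + 57800 − 2 × 144) = 57800 × 1346493.5 / 1404149.5 ≈ 55426.7 mm.
Far limit Df = s·(H − f)/(H − s) = 57800 × (1346637.5 − 144) / (1346637.5 − 57800) = 57800 × 1346493.5 / 1288837.5 ≈ 60385.7 mm.
Depth of field = Df − Dn = 60385.7 − 55426.7 ≈ 4959.0 mm ≈ 4.96 m.

4.96 m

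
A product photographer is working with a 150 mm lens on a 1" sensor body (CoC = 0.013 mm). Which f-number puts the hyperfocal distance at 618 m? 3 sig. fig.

f/2.80

Rearrange H = f²/(N·c) + f for N: N = f² / ((H − f)·c).
N = 150² / ((618000 − 150) × 0.013) = 22500 / 8032 ≈ 2.80.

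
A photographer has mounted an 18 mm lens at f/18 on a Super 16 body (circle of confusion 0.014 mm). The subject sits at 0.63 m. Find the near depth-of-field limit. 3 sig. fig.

Hyperfocal distance H = f²/(N·c) + f = 18²/(18 × 0.014) + 18 = 324/0.252 + 18 ≈ 1303.7 mm ≈ 1.304 m.
Near limit Dn = s·(H − f)/(H + s − 2f) = 630 × (1303.7 − 18) / (1303.7 + 630 − 2 × 18) = 630 × 1285.7 / 1897.7 ≈ 426.83 mm.

427 mm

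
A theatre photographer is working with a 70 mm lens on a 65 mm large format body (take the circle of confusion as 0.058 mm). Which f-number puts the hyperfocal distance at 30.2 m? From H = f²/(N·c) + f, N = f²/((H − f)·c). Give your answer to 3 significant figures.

Rearrange H = f²/(N·c) + f for N: N = f² / ((H − f)·c).
N = 70² / ((30200 − 70) × 0.058) = 4900 / 1748 ≈ 2.80.

f/2.80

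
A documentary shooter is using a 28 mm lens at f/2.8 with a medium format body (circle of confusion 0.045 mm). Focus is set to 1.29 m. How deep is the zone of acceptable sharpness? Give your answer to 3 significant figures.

Hyperfocal distance H = f²/(N·c) + f = 28²/(2.8 × 0.045) + 28 = 784/0.126 + 28 ≈ 6250.2 mm ≈ 6.250 m.
Near limit Dn = s·(H − f)/(H + s − 2f) = 1290 × (6250.2 − 28) / (6250.2 + 1290 − 2 × 28) = 1290 × 6222.2 / 7484.2 ≈ 1072.48 mm.
Far limit Df = s·(H − f)/(H − s) = 1290 × (6250.2 − 28) / (6250.2 − 1290) = 1290 × 6222.2 / 4960.2 ≈ 1618.21 mm.
Depth of field = Df − Dn = 1618.21 − 1072.48 ≈ 545.73 mm ≈ 0.546 m.

0.546 m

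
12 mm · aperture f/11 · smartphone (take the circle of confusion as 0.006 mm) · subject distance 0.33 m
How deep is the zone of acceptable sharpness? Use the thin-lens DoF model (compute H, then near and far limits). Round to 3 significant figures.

Hyperfocal distance H = f²/(N·c) + f = 12²/(11 × 0.006) + 12 = 144/0.066 + 12 ≈ 2193.8 mm ≈ 2.194 m.
Near limit Dn = s·(H − f)/(H + s − 2f) = 330 × (2193.8 − 12) / (2193.8 + 330 − 2 × 12) = 330 × 2181.8 / 2499.8 ≈ 288.021 mm.
Far limit Df = s·(H − f)/(H − s) = 330 × (2193.8 − 12) / (2193.8 − 330) = 330 × 2181.8 / 1863.8 ≈ 386.304 mm.
Depth of field = Df − Dn = 386.304 − 288.021 ≈ 98.283 mm.

98.3 mm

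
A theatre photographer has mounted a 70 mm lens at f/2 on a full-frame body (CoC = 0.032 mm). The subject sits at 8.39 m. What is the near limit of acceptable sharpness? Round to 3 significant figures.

Hyperfocal distance H = f²/(N·c) + f = 70²/(2 × 0.032) + 70 = 4900/0.064 + 70 ≈ 76632.5 mm ≈ 76.63 m.
Near limit Dn = s·(H − f)/(H + s − 2f) = 8390 × (76632.5 − 70) / (76632.5 + 8390 − 2 × 70) = 8390 × 76562.5 / 84882.5 ≈ 7567.6 mm ≈ 7.57 m.

7.57 m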